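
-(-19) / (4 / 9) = 171 / 4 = 42.75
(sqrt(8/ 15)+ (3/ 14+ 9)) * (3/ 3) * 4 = 8 * sqrt(30)/ 15+ 258/ 7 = 39.78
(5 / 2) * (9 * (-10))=-225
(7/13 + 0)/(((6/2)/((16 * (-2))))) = -224/39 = -5.74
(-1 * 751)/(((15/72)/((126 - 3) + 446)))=-10255656/5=-2051131.20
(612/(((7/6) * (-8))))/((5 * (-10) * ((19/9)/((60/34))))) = 729/665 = 1.10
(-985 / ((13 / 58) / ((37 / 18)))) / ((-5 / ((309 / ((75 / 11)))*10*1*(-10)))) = -957978692 / 117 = -8187852.07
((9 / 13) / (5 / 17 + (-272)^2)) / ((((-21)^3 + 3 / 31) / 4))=-1581 / 391170055796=-0.00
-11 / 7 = -1.57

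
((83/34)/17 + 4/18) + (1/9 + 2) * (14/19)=9995/5202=1.92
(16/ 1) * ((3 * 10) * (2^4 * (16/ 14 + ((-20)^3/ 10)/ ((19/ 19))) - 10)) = -42980160/ 7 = -6140022.86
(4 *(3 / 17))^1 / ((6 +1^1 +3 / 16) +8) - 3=-4067 / 1377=-2.95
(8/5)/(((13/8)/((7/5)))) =448/325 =1.38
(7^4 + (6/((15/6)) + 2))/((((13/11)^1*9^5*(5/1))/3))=44099/2132325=0.02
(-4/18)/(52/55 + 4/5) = -55/432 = -0.13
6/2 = 3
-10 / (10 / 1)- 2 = -3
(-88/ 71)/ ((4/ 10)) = -220/ 71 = -3.10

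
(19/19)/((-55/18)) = -18/55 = -0.33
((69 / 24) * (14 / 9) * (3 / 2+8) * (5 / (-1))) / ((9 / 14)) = -107065 / 324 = -330.45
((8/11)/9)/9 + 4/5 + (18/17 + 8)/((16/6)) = 4.21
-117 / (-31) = 117 / 31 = 3.77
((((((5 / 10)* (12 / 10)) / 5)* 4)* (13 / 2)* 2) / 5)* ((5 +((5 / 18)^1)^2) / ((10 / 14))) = 29939 / 3375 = 8.87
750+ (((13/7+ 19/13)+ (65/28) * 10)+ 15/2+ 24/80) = 713743/910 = 784.33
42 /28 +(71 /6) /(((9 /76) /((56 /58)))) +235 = 521447 /1566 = 332.98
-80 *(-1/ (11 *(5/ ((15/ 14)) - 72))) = -120/ 1111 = -0.11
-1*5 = -5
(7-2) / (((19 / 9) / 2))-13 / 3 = 23 / 57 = 0.40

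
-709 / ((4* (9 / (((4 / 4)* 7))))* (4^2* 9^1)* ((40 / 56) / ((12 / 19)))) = -0.85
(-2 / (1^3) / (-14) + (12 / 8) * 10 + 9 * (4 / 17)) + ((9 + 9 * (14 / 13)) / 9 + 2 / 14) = 30136 / 1547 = 19.48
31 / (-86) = -31 / 86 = -0.36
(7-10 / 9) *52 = 2756 / 9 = 306.22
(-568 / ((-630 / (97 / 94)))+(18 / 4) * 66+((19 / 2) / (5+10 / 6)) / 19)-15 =6703831 / 23688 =283.01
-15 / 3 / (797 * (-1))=5 / 797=0.01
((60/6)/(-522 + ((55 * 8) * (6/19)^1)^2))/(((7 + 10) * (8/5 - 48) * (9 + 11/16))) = -3610/51818218857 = -0.00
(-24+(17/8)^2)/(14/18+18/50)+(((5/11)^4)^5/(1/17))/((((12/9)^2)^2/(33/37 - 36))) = -6984013621142291206393111275/407826428928077338057719808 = -17.12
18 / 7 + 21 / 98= 39 / 14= 2.79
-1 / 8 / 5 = -1 / 40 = -0.02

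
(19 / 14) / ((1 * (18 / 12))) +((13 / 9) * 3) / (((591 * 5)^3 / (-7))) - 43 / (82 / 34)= -376003266852617 / 22216498266375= -16.92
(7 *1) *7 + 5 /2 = 103 /2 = 51.50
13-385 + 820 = 448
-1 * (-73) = 73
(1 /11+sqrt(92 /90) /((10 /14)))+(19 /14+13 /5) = 7 * sqrt(230) /75+3117 /770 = 5.46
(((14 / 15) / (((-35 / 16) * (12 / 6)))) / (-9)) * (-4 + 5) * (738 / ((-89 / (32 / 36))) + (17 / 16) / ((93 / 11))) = -0.17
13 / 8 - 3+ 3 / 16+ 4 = 45 / 16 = 2.81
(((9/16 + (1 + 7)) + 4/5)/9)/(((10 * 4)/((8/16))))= 749/57600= 0.01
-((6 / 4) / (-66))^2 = -1 / 1936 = -0.00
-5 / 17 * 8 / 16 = -5 / 34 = -0.15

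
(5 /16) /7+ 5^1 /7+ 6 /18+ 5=2047 /336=6.09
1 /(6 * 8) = 1 /48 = 0.02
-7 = -7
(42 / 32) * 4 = 21 / 4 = 5.25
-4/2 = -2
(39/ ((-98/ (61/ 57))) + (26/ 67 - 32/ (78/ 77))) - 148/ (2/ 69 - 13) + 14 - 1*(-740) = 3195283989797/ 4354538370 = 733.78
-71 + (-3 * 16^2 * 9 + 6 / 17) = -118705 / 17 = -6982.65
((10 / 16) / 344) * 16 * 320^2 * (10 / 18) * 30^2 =64000000 / 43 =1488372.09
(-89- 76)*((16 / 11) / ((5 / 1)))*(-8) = 384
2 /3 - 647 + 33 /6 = -3845 /6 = -640.83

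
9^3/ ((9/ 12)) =972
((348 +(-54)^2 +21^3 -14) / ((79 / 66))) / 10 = 412863 / 395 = 1045.22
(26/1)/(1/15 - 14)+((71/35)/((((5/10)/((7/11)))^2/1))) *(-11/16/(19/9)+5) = 620437/45980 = 13.49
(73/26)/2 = 73/52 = 1.40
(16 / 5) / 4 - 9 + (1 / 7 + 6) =-72 / 35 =-2.06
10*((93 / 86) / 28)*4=465 / 301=1.54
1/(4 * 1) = 1/4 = 0.25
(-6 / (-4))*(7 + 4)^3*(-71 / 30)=-94501 / 20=-4725.05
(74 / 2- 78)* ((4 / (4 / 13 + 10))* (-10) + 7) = -8569 / 67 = -127.90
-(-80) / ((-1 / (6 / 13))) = -480 / 13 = -36.92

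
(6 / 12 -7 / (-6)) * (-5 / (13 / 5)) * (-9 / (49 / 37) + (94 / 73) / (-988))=1501368625 / 68914482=21.79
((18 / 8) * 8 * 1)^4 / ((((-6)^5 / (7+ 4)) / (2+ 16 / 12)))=-495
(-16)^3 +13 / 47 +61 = -189632 / 47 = -4034.72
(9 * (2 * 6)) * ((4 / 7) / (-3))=-144 / 7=-20.57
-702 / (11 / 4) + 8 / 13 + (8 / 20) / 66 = -49657 / 195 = -254.65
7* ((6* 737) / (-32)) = -15477 / 16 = -967.31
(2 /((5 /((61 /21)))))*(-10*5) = -1220 /21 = -58.10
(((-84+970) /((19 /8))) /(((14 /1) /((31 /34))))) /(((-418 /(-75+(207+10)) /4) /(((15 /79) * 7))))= -234010320 /5333053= -43.88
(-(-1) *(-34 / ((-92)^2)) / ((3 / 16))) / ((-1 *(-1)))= -34 / 1587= -0.02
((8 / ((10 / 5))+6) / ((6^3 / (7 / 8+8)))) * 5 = 1775 / 864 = 2.05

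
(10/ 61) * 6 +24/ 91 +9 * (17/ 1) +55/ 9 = 8011348/ 49959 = 160.36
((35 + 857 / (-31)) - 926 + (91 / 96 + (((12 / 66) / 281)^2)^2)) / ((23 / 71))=-769589063822562501467 / 271662033430635936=-2832.89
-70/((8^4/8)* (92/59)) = -2065/23552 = -0.09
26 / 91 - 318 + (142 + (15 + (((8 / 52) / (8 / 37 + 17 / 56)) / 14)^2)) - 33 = -265813356044 / 1372196007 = -193.71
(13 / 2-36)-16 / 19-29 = -2255 / 38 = -59.34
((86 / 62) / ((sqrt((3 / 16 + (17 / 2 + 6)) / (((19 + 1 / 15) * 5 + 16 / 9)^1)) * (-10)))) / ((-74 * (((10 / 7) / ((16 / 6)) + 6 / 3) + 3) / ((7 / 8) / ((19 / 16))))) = 16856 * sqrt(205390) / 11907150375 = 0.00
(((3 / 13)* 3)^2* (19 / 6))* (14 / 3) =1197 / 169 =7.08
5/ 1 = 5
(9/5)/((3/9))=27/5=5.40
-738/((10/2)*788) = -0.19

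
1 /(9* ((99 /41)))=41 /891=0.05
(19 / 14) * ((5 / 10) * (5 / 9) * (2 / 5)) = 19 / 126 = 0.15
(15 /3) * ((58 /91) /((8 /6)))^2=37845 /33124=1.14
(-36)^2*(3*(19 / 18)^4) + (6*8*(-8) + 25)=4467.70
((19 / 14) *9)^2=29241 / 196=149.19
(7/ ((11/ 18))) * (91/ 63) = 182/ 11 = 16.55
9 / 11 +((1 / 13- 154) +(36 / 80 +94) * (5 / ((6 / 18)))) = 1263.65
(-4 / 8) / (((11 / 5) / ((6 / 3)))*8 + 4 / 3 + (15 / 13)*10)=-195 / 8452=-0.02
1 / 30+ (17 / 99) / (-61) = 0.03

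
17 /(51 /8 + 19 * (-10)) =-136 /1469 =-0.09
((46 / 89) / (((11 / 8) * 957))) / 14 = 184 / 6558321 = 0.00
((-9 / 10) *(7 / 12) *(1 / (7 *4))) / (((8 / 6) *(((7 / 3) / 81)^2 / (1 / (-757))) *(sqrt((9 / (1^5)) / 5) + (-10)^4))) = 332150625 / 148371997329304 - 1594323 *sqrt(5) / 11869759786344320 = 0.00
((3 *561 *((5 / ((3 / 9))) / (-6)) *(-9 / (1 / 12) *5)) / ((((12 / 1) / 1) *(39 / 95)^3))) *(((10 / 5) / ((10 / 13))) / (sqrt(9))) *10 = 4008228125 / 169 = 23717326.18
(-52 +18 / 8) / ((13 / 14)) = -1393 / 26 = -53.58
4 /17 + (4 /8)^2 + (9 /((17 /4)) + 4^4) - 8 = 17041 /68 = 250.60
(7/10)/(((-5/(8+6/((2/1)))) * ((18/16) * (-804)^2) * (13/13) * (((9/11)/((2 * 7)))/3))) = -5929/54541350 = -0.00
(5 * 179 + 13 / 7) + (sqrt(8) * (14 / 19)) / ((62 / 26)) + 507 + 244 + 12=1660.73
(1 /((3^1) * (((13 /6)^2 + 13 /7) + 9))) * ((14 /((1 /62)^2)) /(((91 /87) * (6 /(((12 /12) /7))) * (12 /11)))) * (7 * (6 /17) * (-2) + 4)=-19619776 /866099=-22.65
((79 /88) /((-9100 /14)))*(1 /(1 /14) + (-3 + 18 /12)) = -79 /4576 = -0.02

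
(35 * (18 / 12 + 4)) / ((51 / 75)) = 283.09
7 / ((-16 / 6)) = -21 / 8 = -2.62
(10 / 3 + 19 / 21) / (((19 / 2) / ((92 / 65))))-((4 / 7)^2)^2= 4668488 / 8895705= 0.52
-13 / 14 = -0.93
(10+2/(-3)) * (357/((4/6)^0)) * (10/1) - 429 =32891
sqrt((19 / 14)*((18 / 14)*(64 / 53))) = 12*sqrt(2014) / 371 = 1.45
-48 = -48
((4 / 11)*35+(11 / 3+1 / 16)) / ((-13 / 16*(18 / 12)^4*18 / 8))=-556096 / 312741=-1.78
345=345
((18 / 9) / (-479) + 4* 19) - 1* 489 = -197829 / 479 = -413.00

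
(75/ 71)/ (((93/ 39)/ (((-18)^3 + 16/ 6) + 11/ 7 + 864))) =-33877675/ 15407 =-2198.85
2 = 2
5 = 5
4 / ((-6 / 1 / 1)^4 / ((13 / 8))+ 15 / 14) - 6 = -871354 / 145347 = -5.99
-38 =-38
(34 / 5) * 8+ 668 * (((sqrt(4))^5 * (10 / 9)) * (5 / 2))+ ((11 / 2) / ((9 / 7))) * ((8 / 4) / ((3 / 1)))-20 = 8021029 / 135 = 59415.03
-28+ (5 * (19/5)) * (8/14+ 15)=267.86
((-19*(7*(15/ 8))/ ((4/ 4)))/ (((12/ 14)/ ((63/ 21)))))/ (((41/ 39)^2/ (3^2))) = -191166885/ 26896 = -7107.63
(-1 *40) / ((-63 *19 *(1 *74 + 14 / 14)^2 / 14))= 16 / 192375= 0.00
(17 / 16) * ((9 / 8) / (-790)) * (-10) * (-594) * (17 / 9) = -85833 / 5056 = -16.98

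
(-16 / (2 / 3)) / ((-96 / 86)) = 43 / 2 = 21.50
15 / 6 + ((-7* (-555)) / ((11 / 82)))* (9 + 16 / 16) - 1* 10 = 6371235 / 22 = 289601.59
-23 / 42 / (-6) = 23 / 252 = 0.09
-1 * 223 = -223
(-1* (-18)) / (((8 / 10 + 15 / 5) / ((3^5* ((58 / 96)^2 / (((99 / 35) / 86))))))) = 170870175 / 13376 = 12774.39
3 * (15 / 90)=1 / 2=0.50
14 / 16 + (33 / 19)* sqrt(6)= 7 / 8 + 33* sqrt(6) / 19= 5.13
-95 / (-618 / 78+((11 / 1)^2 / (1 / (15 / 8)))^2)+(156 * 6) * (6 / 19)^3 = 8656297157248 / 293690946047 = 29.47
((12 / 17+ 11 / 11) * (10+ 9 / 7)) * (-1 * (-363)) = 831633 / 119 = 6988.51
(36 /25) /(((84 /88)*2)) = 132 /175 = 0.75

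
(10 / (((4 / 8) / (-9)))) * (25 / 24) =-375 / 2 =-187.50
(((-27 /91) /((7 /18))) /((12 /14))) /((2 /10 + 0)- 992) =45 /50141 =0.00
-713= -713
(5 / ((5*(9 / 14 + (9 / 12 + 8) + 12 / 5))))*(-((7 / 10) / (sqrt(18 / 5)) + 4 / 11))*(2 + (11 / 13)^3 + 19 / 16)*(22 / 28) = -10267411*sqrt(10) / 348215712 -666715 / 7254494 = -0.19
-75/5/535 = -3/107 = -0.03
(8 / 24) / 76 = 1 / 228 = 0.00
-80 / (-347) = 80 / 347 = 0.23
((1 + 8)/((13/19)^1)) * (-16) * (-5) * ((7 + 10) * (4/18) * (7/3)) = 361760/39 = 9275.90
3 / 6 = 1 / 2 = 0.50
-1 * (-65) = 65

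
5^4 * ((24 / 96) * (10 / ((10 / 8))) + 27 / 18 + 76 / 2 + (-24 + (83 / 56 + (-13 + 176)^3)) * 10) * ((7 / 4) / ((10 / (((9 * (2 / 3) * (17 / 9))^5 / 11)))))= 71738512573565375 / 891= 80514604459669.33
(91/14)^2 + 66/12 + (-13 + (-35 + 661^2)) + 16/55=96122629/220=436921.04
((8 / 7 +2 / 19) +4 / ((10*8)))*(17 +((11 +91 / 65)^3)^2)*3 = 588396392024031 / 41562500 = 14156905.67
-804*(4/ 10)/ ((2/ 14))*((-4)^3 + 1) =709128/ 5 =141825.60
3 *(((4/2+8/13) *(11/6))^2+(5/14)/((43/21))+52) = 9832061/43602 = 225.50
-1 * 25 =-25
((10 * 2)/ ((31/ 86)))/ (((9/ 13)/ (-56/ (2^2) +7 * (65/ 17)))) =156520/ 153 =1023.01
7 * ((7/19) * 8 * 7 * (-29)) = -79576/19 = -4188.21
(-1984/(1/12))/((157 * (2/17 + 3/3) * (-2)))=202368/2983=67.84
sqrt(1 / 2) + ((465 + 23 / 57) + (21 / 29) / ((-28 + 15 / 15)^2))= sqrt(2) / 2 + 62314405 / 133893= 466.11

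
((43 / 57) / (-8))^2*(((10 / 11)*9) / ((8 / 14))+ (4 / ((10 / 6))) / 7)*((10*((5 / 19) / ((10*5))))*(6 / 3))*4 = 6957787 / 126754320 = 0.05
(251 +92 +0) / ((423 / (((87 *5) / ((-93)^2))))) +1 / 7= 1567654 / 8536563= 0.18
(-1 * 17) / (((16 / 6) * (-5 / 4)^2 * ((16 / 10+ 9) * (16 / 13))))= -663 / 2120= -0.31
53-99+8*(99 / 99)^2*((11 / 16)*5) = -37 / 2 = -18.50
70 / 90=7 / 9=0.78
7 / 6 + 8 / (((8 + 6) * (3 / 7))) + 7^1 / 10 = 16 / 5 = 3.20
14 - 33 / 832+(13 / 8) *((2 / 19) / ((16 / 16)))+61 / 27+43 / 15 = 41096651 / 2134080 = 19.26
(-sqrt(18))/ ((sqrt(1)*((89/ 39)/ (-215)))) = 25155*sqrt(2)/ 89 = 399.71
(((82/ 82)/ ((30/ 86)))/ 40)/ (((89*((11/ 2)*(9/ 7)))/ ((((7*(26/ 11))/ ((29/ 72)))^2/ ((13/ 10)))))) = 73627008/ 498120095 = 0.15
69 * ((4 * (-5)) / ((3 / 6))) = -2760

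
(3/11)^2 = 9/121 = 0.07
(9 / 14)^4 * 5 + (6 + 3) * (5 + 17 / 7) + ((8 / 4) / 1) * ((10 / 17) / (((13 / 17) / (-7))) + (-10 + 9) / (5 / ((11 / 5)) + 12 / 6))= 1325562223 / 23472176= 56.47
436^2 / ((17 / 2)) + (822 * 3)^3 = 254934602024 / 17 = 14996153060.24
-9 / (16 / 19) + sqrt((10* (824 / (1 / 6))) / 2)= -171 / 16 + 4* sqrt(1545)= 146.54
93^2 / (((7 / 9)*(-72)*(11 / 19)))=-164331 / 616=-266.77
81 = 81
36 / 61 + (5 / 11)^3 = 55541 / 81191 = 0.68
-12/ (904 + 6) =-6/ 455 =-0.01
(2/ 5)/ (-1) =-0.40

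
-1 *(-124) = 124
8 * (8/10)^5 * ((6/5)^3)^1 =1769472/390625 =4.53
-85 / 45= -17 / 9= -1.89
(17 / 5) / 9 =0.38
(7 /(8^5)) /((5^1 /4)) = 7 /40960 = 0.00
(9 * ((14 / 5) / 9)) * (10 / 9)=28 / 9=3.11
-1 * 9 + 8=-1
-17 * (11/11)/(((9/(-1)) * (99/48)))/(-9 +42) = 272/9801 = 0.03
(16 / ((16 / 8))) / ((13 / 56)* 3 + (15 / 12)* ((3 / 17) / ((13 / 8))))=99008 / 10299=9.61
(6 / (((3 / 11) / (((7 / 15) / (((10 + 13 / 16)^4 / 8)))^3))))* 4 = 4349972836881633640448 / 2425643736370176578570225733375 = 0.00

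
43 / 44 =0.98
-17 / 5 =-3.40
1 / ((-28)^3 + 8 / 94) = -47 / 1031740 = -0.00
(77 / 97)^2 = 5929 / 9409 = 0.63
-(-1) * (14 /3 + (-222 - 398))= -1846 /3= -615.33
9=9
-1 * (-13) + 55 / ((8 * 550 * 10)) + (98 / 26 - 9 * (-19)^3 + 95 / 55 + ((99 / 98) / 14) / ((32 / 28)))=86535834633 / 1401400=61749.56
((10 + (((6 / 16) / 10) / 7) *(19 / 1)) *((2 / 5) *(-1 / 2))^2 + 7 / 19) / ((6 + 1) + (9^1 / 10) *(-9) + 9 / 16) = -205483 / 142975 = -1.44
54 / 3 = 18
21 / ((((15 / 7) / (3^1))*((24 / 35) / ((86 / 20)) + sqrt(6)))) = -353976 / 451085 + 4439449*sqrt(6) / 902170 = 11.27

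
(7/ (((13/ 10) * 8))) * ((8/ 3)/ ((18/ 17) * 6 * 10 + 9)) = 1190/ 48087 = 0.02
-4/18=-2/9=-0.22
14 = 14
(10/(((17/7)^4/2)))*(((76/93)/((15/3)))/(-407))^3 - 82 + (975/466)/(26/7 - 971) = -82.00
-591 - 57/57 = -592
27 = 27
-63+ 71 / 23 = -1378 / 23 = -59.91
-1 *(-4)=4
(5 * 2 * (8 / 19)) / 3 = 80 / 57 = 1.40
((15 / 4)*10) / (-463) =-0.08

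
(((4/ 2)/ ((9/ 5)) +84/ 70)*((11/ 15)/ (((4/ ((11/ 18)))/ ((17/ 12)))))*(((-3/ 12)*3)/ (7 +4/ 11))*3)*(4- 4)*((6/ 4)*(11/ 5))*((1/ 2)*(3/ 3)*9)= 0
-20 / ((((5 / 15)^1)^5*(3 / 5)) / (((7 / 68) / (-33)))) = 4725 / 187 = 25.27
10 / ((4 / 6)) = 15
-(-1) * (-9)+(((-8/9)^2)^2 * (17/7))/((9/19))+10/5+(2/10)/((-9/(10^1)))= -1662247/413343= -4.02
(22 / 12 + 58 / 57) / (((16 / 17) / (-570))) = -27625 / 16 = -1726.56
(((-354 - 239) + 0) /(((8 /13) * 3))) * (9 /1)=-2890.88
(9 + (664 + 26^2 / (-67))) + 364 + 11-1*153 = 59289 / 67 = 884.91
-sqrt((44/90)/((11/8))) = -4 * sqrt(5)/15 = -0.60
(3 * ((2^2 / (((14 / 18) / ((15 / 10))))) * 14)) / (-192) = -27 / 16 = -1.69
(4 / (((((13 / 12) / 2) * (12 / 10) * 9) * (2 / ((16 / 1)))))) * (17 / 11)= 10880 / 1287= 8.45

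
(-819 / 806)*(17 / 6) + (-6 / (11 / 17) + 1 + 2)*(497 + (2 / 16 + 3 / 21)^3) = -16988546751 / 5444096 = -3120.55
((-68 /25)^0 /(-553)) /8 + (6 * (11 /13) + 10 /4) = 435751 /57512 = 7.58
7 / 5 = 1.40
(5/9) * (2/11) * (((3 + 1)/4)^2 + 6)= 70/99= 0.71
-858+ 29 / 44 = -37723 / 44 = -857.34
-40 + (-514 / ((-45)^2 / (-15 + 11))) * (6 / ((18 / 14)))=-214216 / 6075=-35.26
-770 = -770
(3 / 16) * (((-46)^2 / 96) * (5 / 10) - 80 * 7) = -26351 / 256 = -102.93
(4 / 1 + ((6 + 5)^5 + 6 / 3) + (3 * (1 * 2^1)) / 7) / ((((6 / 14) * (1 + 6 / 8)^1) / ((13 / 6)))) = 29312530 / 63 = 465278.25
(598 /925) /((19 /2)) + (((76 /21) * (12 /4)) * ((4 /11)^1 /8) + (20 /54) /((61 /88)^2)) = 181146708914 /135959479425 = 1.33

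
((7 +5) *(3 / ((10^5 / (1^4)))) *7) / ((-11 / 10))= -0.00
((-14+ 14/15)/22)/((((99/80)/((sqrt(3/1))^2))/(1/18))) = -0.08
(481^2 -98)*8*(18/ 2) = 16650936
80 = 80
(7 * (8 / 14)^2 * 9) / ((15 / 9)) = 432 / 35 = 12.34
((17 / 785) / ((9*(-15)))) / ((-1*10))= 17 / 1059750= 0.00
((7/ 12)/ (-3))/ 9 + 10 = 3233/ 324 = 9.98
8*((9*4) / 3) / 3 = 32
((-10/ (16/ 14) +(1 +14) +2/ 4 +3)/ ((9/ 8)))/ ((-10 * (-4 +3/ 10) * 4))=13/ 222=0.06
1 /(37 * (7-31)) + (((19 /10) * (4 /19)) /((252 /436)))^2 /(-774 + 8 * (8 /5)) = -19621897 /11178450360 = -0.00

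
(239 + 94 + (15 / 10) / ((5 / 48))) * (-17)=-29529 / 5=-5905.80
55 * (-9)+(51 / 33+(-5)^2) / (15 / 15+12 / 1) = -70493 / 143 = -492.96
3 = 3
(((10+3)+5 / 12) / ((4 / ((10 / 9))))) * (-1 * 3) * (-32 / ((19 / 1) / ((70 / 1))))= 225400 / 171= 1318.13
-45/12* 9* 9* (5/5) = -1215/4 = -303.75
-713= -713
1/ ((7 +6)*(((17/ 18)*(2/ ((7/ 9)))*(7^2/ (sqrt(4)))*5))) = 2/ 7735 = 0.00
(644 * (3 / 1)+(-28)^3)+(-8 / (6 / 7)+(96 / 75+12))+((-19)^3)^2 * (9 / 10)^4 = 925403594123 / 30000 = 30846786.47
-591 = -591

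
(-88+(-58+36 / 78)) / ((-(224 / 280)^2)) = 227.40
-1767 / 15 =-589 / 5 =-117.80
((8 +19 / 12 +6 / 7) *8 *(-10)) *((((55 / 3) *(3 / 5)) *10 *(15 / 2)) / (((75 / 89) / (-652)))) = 11195922320 / 21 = 533139158.10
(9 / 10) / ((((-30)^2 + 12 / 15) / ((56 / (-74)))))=-63 / 83324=-0.00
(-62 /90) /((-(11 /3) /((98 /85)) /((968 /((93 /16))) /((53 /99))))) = 1517824 /22525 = 67.38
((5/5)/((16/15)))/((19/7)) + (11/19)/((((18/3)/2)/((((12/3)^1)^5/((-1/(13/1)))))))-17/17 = -2343509/912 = -2569.64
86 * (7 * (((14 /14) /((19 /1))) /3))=602 /57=10.56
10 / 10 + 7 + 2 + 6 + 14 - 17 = 13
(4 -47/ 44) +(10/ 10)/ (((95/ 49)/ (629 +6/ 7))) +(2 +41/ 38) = 1383097/ 4180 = 330.88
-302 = -302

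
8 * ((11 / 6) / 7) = 44 / 21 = 2.10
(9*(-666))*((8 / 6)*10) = -79920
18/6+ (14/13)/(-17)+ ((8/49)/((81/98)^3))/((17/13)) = 3.16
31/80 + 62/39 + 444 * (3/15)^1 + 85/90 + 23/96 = 344303/3744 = 91.96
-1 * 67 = -67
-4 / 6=-2 / 3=-0.67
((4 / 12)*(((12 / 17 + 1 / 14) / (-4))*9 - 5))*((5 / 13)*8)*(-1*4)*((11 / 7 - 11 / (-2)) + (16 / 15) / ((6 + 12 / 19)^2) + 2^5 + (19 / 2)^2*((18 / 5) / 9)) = 115053117500 / 55260387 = 2082.02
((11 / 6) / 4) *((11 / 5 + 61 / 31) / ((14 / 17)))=60401 / 26040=2.32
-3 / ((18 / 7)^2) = -49 / 108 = -0.45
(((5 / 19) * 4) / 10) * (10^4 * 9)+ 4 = 180076 / 19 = 9477.68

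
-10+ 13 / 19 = -177 / 19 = -9.32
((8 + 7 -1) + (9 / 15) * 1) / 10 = 73 / 50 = 1.46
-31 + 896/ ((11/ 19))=16683/ 11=1516.64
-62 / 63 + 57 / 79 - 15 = -75962 / 4977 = -15.26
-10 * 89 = -890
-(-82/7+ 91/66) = 4775/462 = 10.34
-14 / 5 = -2.80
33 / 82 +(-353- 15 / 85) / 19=-25351 / 1394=-18.19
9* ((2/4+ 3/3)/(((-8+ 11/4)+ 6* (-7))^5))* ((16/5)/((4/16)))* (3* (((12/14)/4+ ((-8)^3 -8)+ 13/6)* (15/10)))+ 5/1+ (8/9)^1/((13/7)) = 1484817300755/270935176239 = 5.48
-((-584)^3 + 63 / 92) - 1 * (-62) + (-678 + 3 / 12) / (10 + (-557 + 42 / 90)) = 150222304164277 / 754216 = 199176766.56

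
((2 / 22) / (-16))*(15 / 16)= -0.01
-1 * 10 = -10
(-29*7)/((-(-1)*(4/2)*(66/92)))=-4669/33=-141.48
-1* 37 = -37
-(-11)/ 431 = 11/ 431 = 0.03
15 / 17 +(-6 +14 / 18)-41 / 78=-19355 / 3978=-4.87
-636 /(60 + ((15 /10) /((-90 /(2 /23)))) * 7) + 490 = 374410 /781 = 479.40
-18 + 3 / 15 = -89 / 5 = -17.80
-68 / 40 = -17 / 10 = -1.70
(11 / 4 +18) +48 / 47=21.77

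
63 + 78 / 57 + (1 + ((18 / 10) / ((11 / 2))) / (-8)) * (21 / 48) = 4333023 / 66880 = 64.79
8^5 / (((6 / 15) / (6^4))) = 106168320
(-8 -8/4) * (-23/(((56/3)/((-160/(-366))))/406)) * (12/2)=800400/61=13121.31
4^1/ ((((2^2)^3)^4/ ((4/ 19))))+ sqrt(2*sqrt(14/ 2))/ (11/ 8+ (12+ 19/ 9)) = 1/ 19922944+ 72*sqrt(2)*7^(1/ 4)/ 1115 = 0.15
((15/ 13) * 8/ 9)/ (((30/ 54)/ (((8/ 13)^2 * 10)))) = 15360/ 2197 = 6.99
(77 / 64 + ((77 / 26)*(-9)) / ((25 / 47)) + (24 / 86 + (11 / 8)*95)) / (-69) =-73338979 / 61713600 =-1.19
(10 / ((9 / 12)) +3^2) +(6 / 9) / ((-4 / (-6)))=70 / 3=23.33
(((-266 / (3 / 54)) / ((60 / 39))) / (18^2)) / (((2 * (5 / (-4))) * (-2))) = -1729 / 900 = -1.92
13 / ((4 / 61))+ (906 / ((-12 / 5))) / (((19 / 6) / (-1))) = 24127 / 76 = 317.46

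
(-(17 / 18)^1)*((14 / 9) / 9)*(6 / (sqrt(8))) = -0.35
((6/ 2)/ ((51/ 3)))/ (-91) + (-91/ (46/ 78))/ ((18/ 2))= -1830308/ 106743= -17.15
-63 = -63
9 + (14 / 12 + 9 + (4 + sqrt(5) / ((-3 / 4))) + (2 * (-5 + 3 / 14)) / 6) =151 / 7 - 4 * sqrt(5) / 3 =18.59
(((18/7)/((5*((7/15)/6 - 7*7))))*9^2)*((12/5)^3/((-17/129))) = 89.32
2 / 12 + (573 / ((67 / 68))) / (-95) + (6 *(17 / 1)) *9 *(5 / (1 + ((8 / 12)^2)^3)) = 127607597633 / 30284670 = 4213.60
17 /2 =8.50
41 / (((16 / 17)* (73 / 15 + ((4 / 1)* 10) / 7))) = 73185 / 17776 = 4.12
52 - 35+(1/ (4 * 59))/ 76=304913/ 17936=17.00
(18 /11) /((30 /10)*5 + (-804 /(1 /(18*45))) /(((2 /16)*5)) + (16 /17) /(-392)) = -14994 /9547561969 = -0.00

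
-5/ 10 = -1/ 2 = -0.50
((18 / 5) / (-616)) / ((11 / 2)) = -9 / 8470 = -0.00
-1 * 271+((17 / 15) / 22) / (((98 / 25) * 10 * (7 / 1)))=-271.00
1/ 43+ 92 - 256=-7051/ 43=-163.98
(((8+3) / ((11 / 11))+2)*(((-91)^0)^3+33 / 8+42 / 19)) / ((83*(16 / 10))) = 72475 / 100928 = 0.72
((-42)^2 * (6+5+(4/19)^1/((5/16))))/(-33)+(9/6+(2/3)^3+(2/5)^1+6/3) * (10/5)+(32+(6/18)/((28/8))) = -115248839/197505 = -583.52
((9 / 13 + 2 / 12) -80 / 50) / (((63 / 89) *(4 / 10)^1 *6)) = -25721 / 58968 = -0.44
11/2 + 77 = 165/2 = 82.50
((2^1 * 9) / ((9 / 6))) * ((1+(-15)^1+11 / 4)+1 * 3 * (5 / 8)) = -225 / 2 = -112.50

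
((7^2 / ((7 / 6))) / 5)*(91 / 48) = 637 / 40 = 15.92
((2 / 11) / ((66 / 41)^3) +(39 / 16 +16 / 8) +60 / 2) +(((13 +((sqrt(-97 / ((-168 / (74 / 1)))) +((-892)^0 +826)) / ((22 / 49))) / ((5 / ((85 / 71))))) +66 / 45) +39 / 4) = 119 * sqrt(75369) / 9372 +1122063669623 / 2245343760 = 503.21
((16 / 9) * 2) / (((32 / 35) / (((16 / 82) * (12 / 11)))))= 1120 / 1353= 0.83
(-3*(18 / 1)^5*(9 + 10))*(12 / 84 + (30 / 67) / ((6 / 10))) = -44913141792 / 469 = -95763628.55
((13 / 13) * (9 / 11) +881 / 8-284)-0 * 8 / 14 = -15229 / 88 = -173.06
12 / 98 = 6 / 49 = 0.12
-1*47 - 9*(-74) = 619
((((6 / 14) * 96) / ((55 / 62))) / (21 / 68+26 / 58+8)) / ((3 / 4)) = 46949376 / 6648565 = 7.06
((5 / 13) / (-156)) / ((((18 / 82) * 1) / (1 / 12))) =-0.00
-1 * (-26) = 26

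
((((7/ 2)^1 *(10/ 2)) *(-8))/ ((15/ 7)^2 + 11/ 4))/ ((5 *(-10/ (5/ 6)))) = 1372/ 4317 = 0.32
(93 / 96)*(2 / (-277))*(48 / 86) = -93 / 23822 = -0.00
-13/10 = -1.30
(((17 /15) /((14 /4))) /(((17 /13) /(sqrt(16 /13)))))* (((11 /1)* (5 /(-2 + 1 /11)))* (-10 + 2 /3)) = 3872* sqrt(13) /189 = 73.87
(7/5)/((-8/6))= -21/20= -1.05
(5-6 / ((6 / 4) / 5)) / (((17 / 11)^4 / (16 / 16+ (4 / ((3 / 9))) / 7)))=-4172685 / 584647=-7.14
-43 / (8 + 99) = -43 / 107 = -0.40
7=7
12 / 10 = 6 / 5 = 1.20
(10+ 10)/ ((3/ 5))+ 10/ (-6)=95/ 3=31.67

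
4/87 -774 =-67334/87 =-773.95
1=1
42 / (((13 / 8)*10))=168 / 65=2.58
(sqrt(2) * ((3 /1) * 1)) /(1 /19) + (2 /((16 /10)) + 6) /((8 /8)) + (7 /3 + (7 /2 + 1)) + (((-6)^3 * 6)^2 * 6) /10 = 57 * sqrt(2) + 60467021 /60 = 1007864.29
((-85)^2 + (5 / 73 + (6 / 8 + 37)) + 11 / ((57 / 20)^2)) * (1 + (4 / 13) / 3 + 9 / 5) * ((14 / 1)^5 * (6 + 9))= 524463591961879472 / 3083301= 170098083827.00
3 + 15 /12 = 4.25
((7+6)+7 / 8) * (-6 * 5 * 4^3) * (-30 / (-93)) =-266400 / 31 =-8593.55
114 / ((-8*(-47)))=57 / 188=0.30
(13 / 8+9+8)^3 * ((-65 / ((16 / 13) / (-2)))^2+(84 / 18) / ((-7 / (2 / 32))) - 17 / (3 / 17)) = 2341554855293 / 32768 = 71458583.23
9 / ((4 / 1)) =9 / 4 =2.25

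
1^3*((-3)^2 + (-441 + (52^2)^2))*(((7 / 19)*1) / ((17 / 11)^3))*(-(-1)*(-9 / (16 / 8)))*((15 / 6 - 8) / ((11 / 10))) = 1532661779880 / 93347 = 16418972.01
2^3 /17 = 8 /17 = 0.47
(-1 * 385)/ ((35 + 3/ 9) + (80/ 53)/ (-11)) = -10.94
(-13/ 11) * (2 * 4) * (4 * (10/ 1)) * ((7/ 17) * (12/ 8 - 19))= 509600/ 187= 2725.13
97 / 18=5.39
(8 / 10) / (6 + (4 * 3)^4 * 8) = 2 / 414735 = 0.00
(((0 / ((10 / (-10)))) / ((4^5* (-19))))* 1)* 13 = 0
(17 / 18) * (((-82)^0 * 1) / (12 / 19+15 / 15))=323 / 558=0.58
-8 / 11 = -0.73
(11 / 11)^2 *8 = 8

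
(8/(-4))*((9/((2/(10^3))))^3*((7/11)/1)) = -1275750000000/11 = -115977272727.27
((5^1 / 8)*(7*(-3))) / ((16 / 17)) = -1785 / 128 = -13.95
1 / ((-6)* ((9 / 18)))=-1 / 3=-0.33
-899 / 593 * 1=-899 / 593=-1.52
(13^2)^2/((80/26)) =371293/40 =9282.32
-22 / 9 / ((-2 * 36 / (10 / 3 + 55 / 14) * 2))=3355 / 27216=0.12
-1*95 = -95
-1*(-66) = 66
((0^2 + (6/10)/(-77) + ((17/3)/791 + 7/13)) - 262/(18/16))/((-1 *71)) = 1182686623/361396035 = 3.27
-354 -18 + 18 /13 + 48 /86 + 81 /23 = -366.54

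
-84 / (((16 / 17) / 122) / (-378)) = 4115853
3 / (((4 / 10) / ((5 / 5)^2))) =15 / 2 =7.50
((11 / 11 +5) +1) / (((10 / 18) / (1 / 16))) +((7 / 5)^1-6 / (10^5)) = 27343 / 12500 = 2.19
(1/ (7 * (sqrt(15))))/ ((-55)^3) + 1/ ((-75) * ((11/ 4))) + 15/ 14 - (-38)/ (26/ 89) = 19691197/ 150150 - sqrt(15)/ 17469375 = 131.14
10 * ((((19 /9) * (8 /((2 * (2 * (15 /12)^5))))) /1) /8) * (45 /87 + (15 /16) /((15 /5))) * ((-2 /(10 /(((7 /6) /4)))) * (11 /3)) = -450604 /1468125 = -0.31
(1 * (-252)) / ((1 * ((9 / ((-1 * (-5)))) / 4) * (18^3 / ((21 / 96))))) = -245 / 11664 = -0.02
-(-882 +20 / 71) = 62602 / 71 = 881.72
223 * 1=223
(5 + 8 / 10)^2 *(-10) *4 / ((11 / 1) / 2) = -13456 / 55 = -244.65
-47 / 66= -0.71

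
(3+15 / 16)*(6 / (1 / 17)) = 3213 / 8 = 401.62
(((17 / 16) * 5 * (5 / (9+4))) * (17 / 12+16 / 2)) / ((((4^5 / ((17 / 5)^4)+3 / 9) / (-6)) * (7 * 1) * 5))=-2406657615 / 5834253152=-0.41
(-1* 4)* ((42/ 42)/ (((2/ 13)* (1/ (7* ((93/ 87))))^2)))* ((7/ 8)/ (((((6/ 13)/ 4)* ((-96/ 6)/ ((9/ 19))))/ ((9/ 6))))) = 501356583/ 1022656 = 490.25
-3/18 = -1/6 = -0.17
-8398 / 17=-494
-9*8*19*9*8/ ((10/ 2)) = -98496/ 5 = -19699.20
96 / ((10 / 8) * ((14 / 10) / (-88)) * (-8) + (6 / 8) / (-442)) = 1867008 / 3061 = 609.93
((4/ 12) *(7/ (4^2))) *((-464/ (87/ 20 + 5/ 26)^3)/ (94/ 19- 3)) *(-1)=67790632000/ 182840614251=0.37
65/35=13/7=1.86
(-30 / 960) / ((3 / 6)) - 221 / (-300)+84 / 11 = 109699 / 13200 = 8.31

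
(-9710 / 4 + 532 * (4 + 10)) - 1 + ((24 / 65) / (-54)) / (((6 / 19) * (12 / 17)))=26427506 / 5265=5019.47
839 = 839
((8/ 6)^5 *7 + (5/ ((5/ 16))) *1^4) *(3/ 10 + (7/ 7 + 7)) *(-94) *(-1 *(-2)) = -86258912/ 1215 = -70994.99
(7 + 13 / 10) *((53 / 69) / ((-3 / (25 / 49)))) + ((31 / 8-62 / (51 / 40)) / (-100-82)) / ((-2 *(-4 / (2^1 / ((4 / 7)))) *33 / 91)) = -382427069 / 485565696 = -0.79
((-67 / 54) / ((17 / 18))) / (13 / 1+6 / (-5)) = -335 / 3009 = -0.11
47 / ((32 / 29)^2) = 38.60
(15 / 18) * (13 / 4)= 65 / 24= 2.71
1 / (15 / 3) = 1 / 5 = 0.20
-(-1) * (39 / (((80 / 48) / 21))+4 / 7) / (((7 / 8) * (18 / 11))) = 757636 / 2205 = 343.60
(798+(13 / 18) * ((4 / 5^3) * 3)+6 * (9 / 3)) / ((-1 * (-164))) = 153013 / 30750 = 4.98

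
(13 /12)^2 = 169 /144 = 1.17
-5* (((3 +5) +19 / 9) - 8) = -10.56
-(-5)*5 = 25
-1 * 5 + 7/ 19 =-88/ 19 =-4.63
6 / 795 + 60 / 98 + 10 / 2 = 5.62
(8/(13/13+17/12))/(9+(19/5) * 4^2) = 480/10121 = 0.05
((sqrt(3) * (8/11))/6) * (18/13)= 0.29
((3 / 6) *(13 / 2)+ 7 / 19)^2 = 75625 / 5776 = 13.09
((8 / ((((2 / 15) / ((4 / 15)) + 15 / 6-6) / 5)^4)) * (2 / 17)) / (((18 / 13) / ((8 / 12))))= 3.50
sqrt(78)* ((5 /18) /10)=sqrt(78) /36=0.25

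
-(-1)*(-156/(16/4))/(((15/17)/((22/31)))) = -4862/155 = -31.37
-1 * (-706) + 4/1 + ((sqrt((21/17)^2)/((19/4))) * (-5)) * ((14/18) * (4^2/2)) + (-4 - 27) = 650111/969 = 670.91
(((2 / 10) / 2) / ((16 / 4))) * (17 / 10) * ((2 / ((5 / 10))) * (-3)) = -51 / 100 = -0.51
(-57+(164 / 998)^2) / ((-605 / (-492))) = -6979675836 / 150645605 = -46.33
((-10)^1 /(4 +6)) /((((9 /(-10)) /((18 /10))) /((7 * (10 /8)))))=35 /2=17.50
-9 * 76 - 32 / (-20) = -3412 / 5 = -682.40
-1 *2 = -2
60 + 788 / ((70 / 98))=5816 / 5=1163.20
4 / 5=0.80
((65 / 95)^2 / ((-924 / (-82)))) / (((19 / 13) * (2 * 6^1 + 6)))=90077 / 57039444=0.00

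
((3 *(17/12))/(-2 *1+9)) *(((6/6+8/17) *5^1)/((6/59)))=7375/168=43.90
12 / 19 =0.63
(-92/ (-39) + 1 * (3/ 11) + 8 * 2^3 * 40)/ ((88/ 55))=5496845/ 3432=1601.64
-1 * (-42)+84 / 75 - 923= -21997 / 25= -879.88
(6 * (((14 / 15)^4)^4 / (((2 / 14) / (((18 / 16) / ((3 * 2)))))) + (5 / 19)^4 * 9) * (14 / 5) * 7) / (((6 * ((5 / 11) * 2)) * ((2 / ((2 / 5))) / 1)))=73569580433367310437184193 / 35666731055202484130859375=2.06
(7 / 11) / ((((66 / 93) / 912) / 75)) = 61333.88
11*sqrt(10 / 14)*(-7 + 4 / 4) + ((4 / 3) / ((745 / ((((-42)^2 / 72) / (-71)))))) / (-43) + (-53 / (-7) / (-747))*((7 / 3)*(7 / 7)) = -66*sqrt(35) / 7-120474499 / 5097120885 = -55.80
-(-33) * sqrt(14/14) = 33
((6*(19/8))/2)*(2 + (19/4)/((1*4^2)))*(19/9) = 17689/512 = 34.55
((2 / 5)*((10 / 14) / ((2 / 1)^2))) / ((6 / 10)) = 5 / 42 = 0.12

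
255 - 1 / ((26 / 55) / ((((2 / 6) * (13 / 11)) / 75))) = 22949 / 90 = 254.99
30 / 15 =2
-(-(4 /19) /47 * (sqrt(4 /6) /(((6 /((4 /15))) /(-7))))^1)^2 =-6272 /4844502675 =-0.00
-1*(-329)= 329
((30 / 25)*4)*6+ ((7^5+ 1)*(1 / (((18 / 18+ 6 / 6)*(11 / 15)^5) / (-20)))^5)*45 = -8681351659490341177145196399314861494896 / 49248663379038055473559205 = -176275883726530.26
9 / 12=3 / 4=0.75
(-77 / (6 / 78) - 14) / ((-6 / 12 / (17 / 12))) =17255 / 6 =2875.83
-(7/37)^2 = -49/1369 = -0.04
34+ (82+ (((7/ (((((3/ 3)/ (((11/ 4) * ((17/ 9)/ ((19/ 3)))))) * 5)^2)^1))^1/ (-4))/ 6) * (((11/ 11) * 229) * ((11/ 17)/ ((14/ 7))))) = 7199901719/ 62380800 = 115.42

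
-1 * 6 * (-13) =78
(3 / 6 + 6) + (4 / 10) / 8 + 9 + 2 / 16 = 627 / 40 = 15.68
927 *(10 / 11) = 842.73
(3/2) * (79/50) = 2.37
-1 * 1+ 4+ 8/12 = 11/3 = 3.67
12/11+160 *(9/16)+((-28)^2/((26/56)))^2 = 5300962682/1859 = 2851513.01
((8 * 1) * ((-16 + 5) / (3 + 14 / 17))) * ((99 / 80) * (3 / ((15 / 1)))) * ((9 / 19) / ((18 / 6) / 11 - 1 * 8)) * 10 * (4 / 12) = 35937 / 30875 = 1.16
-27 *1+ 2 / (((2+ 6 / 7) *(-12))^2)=-777551 / 28800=-27.00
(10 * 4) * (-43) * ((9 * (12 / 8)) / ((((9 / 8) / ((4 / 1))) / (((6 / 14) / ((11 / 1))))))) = -247680 / 77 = -3216.62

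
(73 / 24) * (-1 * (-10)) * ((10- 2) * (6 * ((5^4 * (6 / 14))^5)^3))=3827377826706442423538357000000000000000.00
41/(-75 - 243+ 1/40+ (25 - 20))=-1640/12519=-0.13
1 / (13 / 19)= 19 / 13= 1.46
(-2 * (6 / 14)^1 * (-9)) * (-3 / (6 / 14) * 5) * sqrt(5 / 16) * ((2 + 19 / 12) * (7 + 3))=-5408.49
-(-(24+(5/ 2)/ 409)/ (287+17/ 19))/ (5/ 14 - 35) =-2611721/ 1085056550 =-0.00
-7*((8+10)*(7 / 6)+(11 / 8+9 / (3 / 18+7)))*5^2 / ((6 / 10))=-7112875 / 1032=-6892.32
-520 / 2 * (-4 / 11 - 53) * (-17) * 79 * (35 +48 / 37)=-275272910380 / 407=-676346217.15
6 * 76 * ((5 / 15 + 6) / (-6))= -1444 / 3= -481.33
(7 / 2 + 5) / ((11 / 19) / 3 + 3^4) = 0.10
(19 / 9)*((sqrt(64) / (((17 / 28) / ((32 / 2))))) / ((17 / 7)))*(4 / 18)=953344 / 23409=40.73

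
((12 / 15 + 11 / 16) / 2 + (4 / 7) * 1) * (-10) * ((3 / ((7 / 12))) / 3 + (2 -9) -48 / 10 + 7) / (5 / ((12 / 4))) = 119313 / 4900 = 24.35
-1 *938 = -938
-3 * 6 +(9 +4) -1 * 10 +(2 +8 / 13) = -161 / 13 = -12.38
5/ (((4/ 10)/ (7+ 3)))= 125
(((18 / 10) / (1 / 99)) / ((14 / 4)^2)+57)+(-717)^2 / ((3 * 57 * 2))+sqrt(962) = sqrt(962)+14660747 / 9310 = 1605.75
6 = 6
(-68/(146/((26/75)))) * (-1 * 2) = 1768/5475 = 0.32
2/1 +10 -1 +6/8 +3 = 59/4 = 14.75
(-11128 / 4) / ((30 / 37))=-51467 / 15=-3431.13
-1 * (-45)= 45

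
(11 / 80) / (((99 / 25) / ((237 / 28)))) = 395 / 1344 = 0.29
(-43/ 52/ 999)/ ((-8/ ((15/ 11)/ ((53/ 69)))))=4945/ 26920608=0.00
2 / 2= 1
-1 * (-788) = 788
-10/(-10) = 1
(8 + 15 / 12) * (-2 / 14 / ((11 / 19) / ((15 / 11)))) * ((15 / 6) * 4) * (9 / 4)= -70.03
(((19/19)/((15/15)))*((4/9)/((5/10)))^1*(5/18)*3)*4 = 80/27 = 2.96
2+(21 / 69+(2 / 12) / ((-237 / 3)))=25099 / 10902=2.30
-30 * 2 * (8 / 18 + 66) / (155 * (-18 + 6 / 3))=299 / 186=1.61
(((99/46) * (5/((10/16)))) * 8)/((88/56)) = 2016/23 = 87.65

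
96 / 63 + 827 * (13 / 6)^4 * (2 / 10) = 165408749 / 45360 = 3646.58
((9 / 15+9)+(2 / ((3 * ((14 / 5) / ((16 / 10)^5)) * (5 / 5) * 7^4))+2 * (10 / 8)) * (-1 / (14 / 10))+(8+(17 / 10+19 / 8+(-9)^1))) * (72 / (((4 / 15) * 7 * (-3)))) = -11529235743 / 82354300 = -140.00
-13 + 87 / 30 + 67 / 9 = -2.66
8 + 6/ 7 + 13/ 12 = 835/ 84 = 9.94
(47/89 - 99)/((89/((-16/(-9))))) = -140224/71289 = -1.97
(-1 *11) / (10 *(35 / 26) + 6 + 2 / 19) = -0.56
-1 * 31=-31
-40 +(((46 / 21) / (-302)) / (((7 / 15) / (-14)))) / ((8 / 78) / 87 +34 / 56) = -345948160 / 8726743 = -39.64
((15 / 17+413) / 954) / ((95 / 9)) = 3518 / 85595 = 0.04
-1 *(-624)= 624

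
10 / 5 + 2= 4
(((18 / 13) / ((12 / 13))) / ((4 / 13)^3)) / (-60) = -2197 / 2560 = -0.86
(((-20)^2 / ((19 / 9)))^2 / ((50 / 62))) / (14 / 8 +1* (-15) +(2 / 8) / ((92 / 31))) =-394260480 / 116603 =-3381.22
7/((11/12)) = 84/11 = 7.64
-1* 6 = -6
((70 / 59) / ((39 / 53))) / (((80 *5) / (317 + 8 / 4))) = 118349 / 92040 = 1.29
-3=-3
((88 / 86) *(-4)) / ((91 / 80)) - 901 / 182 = -66903 / 7826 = -8.55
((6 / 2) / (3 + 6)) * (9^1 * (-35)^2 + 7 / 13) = 143332 / 39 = 3675.18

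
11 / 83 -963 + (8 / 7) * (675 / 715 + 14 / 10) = -398876726 / 415415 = -960.19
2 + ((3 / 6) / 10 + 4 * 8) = 681 / 20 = 34.05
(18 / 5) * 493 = 8874 / 5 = 1774.80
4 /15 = 0.27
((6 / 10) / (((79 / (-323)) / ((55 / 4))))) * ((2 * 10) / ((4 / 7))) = -373065 / 316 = -1180.59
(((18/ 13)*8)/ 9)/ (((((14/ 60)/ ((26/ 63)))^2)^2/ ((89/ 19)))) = 500564480000/ 8872028739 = 56.42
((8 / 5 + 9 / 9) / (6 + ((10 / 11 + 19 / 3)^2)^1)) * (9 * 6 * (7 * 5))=84.07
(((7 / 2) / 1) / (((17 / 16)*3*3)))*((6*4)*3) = 448 / 17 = 26.35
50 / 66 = 25 / 33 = 0.76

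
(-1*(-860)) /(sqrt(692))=430*sqrt(173) /173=32.69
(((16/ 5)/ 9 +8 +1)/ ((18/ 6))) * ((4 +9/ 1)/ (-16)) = -5473/ 2160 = -2.53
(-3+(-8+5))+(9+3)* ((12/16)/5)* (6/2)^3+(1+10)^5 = 805468/5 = 161093.60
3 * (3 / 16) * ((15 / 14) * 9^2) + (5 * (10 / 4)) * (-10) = -17065 / 224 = -76.18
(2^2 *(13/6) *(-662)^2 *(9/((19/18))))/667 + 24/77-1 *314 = 47071578710/975821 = 48237.92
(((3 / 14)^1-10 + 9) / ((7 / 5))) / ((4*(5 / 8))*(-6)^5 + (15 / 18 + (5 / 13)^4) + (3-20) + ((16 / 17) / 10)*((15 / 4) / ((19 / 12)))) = 1522158495 / 52768539677441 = 0.00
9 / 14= 0.64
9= 9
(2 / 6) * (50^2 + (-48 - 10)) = 814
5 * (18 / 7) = 90 / 7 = 12.86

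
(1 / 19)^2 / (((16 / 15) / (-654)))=-4905 / 2888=-1.70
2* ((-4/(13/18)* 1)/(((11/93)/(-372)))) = 4981824/143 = 34837.93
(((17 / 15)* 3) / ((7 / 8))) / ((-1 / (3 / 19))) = -408 / 665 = -0.61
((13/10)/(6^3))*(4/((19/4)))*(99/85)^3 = 0.01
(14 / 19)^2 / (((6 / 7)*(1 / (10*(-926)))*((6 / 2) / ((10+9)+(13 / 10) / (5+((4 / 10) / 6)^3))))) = -516179274835 / 13707531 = -37656.62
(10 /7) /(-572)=-5 /2002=-0.00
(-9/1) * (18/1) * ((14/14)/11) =-162/11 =-14.73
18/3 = 6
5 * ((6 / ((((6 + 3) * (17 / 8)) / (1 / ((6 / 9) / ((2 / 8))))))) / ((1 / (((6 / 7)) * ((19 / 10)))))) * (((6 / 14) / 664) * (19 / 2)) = 3249 / 553112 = 0.01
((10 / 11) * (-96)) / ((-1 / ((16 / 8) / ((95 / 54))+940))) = 1560576 / 19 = 82135.58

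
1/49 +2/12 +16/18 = 949/882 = 1.08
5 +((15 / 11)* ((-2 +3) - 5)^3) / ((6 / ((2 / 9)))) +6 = 769 / 99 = 7.77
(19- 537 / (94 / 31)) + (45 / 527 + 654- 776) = -13871153 / 49538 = -280.01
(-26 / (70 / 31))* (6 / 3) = -23.03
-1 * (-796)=796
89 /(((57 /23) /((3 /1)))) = 2047 /19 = 107.74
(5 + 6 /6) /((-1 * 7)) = -6 /7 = -0.86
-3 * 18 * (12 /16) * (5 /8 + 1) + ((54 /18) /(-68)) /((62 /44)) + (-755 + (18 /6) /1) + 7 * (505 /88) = -72130759 /92752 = -777.67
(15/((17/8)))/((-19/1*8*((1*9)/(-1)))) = 5/969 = 0.01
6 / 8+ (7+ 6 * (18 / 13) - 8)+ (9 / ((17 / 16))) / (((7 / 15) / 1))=162181 / 6188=26.21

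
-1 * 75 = -75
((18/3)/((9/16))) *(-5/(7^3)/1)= -160/1029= -0.16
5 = 5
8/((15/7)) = 56/15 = 3.73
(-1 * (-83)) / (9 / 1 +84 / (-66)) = 913 / 85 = 10.74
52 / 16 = 13 / 4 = 3.25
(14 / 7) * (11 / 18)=11 / 9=1.22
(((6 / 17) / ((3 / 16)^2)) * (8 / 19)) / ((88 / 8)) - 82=-869942 / 10659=-81.62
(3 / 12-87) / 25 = -347 / 100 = -3.47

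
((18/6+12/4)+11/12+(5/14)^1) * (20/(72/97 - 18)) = -296335/35154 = -8.43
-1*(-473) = 473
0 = 0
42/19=2.21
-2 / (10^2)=-1 / 50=-0.02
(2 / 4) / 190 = 1 / 380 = 0.00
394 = 394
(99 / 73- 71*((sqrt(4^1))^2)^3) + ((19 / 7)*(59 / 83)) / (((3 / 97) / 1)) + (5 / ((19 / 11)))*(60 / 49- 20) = -76738222714 / 16922787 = -4534.61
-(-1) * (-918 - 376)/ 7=-1294/ 7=-184.86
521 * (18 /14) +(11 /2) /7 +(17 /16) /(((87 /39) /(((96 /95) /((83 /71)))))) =2148253729 /3201310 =671.05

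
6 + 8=14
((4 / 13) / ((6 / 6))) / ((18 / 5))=10 / 117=0.09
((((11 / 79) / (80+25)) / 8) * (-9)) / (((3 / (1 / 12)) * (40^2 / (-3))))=11 / 141568000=0.00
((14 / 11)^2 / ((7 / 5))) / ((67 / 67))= 140 / 121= 1.16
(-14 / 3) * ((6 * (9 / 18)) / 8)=-7 / 4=-1.75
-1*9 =-9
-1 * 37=-37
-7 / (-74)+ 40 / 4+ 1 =821 / 74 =11.09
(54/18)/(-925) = -3/925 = -0.00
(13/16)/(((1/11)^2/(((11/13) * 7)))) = 9317/16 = 582.31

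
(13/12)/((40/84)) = 91/40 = 2.28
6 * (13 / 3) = 26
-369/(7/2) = -738/7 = -105.43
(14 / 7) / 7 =2 / 7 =0.29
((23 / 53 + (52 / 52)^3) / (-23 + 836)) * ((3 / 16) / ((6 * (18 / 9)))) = 19 / 689424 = 0.00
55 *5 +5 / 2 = 555 / 2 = 277.50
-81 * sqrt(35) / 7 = -68.46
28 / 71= 0.39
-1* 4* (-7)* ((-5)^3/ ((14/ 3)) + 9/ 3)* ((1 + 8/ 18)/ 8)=-481/ 4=-120.25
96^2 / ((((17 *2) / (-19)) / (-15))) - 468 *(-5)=1353060 / 17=79591.76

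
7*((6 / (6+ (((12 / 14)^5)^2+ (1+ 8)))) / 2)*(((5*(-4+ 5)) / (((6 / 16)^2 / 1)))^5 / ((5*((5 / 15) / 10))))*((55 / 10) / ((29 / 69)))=1678606316216306892800000 / 272566362040353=6158523390.97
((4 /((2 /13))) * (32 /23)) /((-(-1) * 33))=832 /759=1.10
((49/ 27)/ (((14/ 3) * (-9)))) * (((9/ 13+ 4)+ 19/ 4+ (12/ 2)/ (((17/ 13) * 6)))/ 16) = -63161/ 2291328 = -0.03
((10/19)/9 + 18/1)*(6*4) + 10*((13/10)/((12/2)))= 49655/114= 435.57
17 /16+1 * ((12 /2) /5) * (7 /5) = 1097 /400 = 2.74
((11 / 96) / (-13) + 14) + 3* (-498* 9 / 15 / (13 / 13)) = -882.41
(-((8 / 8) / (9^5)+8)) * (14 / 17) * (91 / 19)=-601828682 / 19072827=-31.55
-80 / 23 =-3.48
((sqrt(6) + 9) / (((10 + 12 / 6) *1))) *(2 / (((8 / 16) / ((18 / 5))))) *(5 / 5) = 6 *sqrt(6) / 5 + 54 / 5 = 13.74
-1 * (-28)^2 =-784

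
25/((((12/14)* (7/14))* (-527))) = -175/1581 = -0.11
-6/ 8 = -3/ 4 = -0.75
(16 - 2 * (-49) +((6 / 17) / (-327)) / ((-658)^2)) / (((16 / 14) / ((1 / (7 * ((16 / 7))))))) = 45730090643 / 7335152384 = 6.23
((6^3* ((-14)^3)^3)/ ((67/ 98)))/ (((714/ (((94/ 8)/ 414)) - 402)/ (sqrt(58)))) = -3425932133535744* sqrt(58)/ 12992305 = -2008198068.40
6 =6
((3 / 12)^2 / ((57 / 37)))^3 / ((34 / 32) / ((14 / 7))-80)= -50653 / 60281062272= -0.00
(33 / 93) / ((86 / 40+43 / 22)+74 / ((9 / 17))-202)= -21780 / 3567263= -0.01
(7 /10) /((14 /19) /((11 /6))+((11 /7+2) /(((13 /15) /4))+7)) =133133 /4542770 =0.03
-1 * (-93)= 93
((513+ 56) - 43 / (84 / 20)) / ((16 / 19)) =111473 / 168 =663.53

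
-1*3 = -3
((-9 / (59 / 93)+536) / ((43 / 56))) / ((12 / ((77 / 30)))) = 145.35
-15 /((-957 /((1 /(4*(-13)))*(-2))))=5 /8294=0.00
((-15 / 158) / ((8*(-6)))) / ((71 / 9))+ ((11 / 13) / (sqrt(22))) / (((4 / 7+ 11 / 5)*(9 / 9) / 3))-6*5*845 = -4550020755 / 179488+ 105*sqrt(22) / 2522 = -25349.80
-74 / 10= -37 / 5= -7.40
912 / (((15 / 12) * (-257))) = -3648 / 1285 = -2.84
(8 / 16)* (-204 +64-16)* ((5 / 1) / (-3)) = 130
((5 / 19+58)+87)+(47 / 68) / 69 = 12950813 / 89148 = 145.27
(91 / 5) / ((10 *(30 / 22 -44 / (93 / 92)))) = -93093 / 2156650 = -0.04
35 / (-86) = -0.41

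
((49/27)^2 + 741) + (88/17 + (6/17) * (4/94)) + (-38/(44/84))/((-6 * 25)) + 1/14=98939703131/131912550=750.04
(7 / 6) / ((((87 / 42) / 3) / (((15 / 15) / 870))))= 49 / 25230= 0.00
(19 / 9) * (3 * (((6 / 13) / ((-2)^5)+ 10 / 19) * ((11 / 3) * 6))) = 22253 / 312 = 71.32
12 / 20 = 3 / 5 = 0.60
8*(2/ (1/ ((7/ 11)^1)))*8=896/ 11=81.45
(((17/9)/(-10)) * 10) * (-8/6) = 68/27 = 2.52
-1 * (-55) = 55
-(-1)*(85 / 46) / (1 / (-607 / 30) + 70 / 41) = 1.11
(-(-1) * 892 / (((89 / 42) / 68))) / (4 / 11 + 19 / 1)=9341024 / 6319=1478.24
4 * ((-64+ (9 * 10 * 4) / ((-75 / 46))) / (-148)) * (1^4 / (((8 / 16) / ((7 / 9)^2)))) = 9.31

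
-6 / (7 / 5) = -30 / 7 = -4.29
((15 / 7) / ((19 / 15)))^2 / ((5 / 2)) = 20250 / 17689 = 1.14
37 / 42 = 0.88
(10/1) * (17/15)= 34/3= 11.33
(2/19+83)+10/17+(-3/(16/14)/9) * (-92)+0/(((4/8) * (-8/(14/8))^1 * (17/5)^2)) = 214201/1938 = 110.53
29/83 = 0.35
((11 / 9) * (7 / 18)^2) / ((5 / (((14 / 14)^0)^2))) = 539 / 14580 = 0.04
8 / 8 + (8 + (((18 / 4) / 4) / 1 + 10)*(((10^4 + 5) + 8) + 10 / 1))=892119 / 8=111514.88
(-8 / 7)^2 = 1.31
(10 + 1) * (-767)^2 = 6471179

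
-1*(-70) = 70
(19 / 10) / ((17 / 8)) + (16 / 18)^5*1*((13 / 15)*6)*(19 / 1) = 55.72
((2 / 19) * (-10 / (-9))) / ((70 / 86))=172 / 1197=0.14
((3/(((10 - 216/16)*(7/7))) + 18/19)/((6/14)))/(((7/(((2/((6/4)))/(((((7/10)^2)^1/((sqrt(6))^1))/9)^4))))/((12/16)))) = 94478400000000/766718533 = 123224.36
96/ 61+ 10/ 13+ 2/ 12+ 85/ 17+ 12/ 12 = 40489/ 4758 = 8.51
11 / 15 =0.73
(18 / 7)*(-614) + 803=-775.86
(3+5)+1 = 9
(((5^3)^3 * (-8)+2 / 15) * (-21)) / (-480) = -820312493 / 1200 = -683593.74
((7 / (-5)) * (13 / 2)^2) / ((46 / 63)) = -74529 / 920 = -81.01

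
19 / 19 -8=-7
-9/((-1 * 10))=9/10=0.90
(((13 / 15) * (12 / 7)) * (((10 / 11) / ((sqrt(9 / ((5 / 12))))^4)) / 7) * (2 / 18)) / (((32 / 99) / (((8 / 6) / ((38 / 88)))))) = 3575 / 8144388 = 0.00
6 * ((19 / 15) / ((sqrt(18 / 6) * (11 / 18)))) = 228 * sqrt(3) / 55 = 7.18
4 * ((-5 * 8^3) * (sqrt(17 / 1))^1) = -10240 * sqrt(17) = -42220.60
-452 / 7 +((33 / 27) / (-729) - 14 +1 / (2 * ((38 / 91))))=-270076295 / 3490452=-77.38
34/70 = 17/35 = 0.49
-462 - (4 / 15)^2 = -103966 / 225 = -462.07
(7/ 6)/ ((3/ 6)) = 7/ 3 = 2.33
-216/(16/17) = -459/2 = -229.50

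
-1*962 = -962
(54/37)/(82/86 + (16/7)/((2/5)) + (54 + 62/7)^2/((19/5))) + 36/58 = 27962051724/44948968963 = 0.62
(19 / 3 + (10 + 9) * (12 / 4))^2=36100 / 9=4011.11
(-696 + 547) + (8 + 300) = 159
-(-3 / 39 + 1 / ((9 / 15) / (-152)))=9883 / 39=253.41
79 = 79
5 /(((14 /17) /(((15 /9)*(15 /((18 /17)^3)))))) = 127.87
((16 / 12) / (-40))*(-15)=1 / 2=0.50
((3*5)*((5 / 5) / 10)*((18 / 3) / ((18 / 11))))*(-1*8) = -44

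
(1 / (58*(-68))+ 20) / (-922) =-78879 / 3636368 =-0.02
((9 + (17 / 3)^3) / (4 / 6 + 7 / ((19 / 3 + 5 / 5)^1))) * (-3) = -113432 / 321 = -353.37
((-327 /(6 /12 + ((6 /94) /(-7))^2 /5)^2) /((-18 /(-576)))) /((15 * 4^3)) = -12770564348290 /292922335729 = -43.60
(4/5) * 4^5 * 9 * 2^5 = 1179648/5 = 235929.60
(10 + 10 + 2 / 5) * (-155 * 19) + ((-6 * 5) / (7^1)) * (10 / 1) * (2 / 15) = -420586 / 7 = -60083.71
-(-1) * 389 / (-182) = -389 / 182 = -2.14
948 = 948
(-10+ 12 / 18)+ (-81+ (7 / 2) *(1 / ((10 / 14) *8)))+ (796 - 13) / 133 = -2675969 / 31920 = -83.83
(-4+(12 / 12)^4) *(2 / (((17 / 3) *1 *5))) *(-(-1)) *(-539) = 114.14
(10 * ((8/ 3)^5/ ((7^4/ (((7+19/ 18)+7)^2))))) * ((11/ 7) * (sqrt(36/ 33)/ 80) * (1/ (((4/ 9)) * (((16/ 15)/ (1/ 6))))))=5875280 * sqrt(33)/ 36756909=0.92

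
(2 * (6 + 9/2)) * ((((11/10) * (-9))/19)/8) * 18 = -18711/760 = -24.62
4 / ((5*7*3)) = 4 / 105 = 0.04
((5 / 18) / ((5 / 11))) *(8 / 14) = 22 / 63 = 0.35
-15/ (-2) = 15/ 2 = 7.50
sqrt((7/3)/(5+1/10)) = 0.68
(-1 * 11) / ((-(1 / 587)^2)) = 3790259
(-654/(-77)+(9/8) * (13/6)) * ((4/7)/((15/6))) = 2.50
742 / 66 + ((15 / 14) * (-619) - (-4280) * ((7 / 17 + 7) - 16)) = -37409.62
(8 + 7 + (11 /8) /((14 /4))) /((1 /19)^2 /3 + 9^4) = 466773 /198955792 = 0.00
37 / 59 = 0.63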